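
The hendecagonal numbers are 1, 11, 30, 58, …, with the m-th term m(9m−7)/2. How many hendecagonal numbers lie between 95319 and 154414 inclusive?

40

The n-th hendecagonal number is n(9n−7)/2.
Smallest index with value ≥ 95319: n = 146 (giving 95411).
Largest index with value ≤ 154414: n = 185 (giving 153365).
Indices 146 through 185: 40 terms.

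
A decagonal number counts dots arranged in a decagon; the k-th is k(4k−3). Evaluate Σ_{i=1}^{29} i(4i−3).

32915

Σ i(4i−3) = 4Σi² − 3Σi over i = 1..29.
Σi = 435 and Σi² = 8555.
4·8555 − 3·435 = 32915.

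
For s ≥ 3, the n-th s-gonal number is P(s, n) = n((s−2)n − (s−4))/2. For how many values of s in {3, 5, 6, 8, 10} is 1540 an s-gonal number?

s = 3: P(3, 55) = 1540. ✓
s = 5: P(5, 32) = 1520 and P(5, 33) = 1617; 1540 is not s-gonal.
s = 6: P(6, 28) = 1540. ✓
s = 8: P(8, 22) = 1408 and P(8, 23) = 1541; 1540 is not s-gonal.
s = 10: P(10, 20) = 1540. ✓
Hits: s ∈ {3, 6, 10} → 3.

3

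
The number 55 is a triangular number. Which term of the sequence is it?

10

Set n(n+1)/2 = 55, giving n² + n − 110 = 0.
The discriminant is 1 + 8·55 = 441, and √441 = 21.
So n = (-1 + 21) / 2 = 20/2 = 10.
Check: 10·11/2 = 55. ✓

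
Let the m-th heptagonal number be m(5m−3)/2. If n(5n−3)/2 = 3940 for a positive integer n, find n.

Set n(5n−3)/2 = 3940, giving 5n² − 3n − 7880 = 0.
So n = (3 + 397) / 10 = 400/10 = 40.

40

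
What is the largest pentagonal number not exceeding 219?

Solve n(3n−1)/2 ≤ 219 for integer n.
n = 12 gives 210 ≤ 219, while n = 13 gives 247 > 219; so the answer is 210.

210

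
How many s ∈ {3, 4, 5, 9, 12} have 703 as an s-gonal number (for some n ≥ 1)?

s = 3: P(3, 37) = 703. ✓
s = 4: P(4, 26) = 676 and P(4, 27) = 729; 703 is not s-gonal.
s = 5: P(5, 21) = 651 and P(5, 22) = 715; 703 is not s-gonal.
s = 9: P(9, 14) = 651 and P(9, 15) = 750; 703 is not s-gonal.
s = 12: P(12, 12) = 672 and P(12, 13) = 793; 703 is not s-gonal.
Hits: s ∈ {3} → 1.

1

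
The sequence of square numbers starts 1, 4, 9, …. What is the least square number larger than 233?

Solve n² > 233 for integer n.
The largest n with value ≤ 233 is 15 (since 225 ≤ 233 < 256), so the first above is n = 16, value 256.

256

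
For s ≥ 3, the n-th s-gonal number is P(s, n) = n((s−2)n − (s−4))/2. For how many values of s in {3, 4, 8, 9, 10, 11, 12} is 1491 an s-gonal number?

1

s = 3: P(3, 54) = 1485 and P(3, 55) = 1540; 1491 is not s-gonal.
s = 4: P(4, 38) = 1444 and P(4, 39) = 1521; 1491 is not s-gonal.
s = 8: P(8, 22) = 1408 and P(8, 23) = 1541; 1491 is not s-gonal.
s = 9: P(9, 21) = 1491. ✓
s = 10: P(10, 19) = 1387 and P(10, 20) = 1540; 1491 is not s-gonal.
s = 11: P(11, 18) = 1395 and P(11, 19) = 1558; 1491 is not s-gonal.
s = 12: P(12, 17) = 1377 and P(12, 18) = 1548; 1491 is not s-gonal.
Hits: s ∈ {9} → 1.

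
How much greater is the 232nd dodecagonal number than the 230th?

232·(5·232 − 4) = 268192 and 230·(5·230 − 4) = 263580.
Difference: 268192 − 263580 = 4612.

4612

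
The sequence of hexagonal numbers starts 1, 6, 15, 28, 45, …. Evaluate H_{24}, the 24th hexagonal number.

The 24th hexagonal number is n(2n−1) with n = 24.
24·(2·24 − 1) = 24·47 = 1128.

1128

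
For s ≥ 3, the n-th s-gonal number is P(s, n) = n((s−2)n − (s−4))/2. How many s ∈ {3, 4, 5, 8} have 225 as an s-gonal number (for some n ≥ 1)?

2

s = 3: P(3, 20) = 210 and P(3, 21) = 231; 225 is not s-gonal.
s = 4: P(4, 15) = 225. ✓
s = 5: P(5, 12) = 210 and P(5, 13) = 247; 225 is not s-gonal.
s = 8: P(8, 9) = 225. ✓
Hits: s ∈ {4, 8} → 2.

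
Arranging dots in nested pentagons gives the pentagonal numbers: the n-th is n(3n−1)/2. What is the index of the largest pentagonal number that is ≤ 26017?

131

Solve n(3n−1)/2 ≤ 26017 for integer n.
n = 131 gives 25676 ≤ 26017, while n = 132 gives 26070 > 26017; so the answer is index 131.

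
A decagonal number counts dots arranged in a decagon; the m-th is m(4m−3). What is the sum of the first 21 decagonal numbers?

Σ i(4i−3) = 4Σi² − 3Σi over i = 1..21.
Σi = 231 and Σi² = 3311.
4·3311 − 3·231 = 12551.

12551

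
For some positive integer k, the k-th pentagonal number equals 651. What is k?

Set n(3n−1)/2 = 651, giving 3n² − n − 1302 = 0.
So n = (1 + 125) / 6 = 126/6 = 21.

21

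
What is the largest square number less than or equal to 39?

36

Solve n² ≤ 39 for integer n.
n = 6 gives 36 ≤ 39, while n = 7 gives 49 > 39; so the answer is 36.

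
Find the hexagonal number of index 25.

The 25th hexagonal number is n(2n−1) with n = 25.
25·(2·25 − 1) = 25·49 = 1225.

1225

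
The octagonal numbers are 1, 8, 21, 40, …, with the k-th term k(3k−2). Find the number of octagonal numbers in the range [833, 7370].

The n-th octagonal number is n(3n−2).
Smallest index with value ≥ 833: n = 17 (giving 833).
Largest index with value ≤ 7370: n = 49 (giving 7105).
Indices 17 through 49: 33 terms.

33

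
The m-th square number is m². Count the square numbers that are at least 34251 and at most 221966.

286

The n-th square number is n².
Smallest index with value ≥ 34251: n = 186 (giving 34596).
Largest index with value ≤ 221966: n = 471 (giving 221841).
Indices 186 through 471: 286 terms.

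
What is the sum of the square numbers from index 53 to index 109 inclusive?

389405

Σ_{i=53}^{109} i² = 437635 − 48230 = 389405.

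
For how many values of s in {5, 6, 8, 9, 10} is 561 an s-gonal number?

s = 5: P(5, 19) = 532 and P(5, 20) = 590; 561 is not s-gonal.
s = 6: P(6, 17) = 561. ✓
s = 8: P(8, 14) = 560 and P(8, 15) = 645; 561 is not s-gonal.
s = 9: P(9, 13) = 559 and P(9, 14) = 651; 561 is not s-gonal.
s = 10: P(10, 12) = 540 and P(10, 13) = 637; 561 is not s-gonal.
Hits: s ∈ {6} → 1.

1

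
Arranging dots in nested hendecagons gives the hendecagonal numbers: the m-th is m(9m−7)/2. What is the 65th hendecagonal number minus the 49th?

65·(9·65 − 7)/2 = 18785 and 49·(9·49 − 7)/2 = 10633.
Difference: 18785 − 10633 = 8152.

8152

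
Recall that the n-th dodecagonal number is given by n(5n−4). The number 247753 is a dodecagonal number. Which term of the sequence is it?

223

Set n(5n−4) = 247753, giving 5n² − 4n − 247753 = 0.
So n = (4 + 2226) / 10 = 2230/10 = 223.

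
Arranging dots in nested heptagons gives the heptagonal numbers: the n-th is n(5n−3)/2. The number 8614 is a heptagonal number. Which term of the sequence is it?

Set n(5n−3)/2 = 8614, giving 5n² − 3n − 17228 = 0.
The discriminant is 9 + 40·8614 = 344569, and √344569 = 587.
So n = (3 + 587) / 10 = 590/10 = 59.

59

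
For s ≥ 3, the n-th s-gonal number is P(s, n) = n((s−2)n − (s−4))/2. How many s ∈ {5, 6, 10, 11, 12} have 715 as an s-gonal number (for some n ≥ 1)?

2

s = 5: P(5, 22) = 715. ✓
s = 6: P(6, 19) = 703 and P(6, 20) = 780; 715 is not s-gonal.
s = 10: P(10, 13) = 637 and P(10, 14) = 742; 715 is not s-gonal.
s = 11: P(11, 13) = 715. ✓
s = 12: P(12, 12) = 672 and P(12, 13) = 793; 715 is not s-gonal.
Hits: s ∈ {5, 11} → 2.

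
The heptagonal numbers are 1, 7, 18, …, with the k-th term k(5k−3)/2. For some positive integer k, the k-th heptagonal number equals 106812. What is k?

Set n(5n−3)/2 = 106812, giving 5n² − 3n − 213624 = 0.
So n = (3 + 2067) / 10 = 2070/10 = 207.

207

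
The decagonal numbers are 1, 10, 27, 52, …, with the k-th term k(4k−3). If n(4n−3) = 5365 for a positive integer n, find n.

37

Set n(4n−3) = 5365, giving 4n² − 3n − 5365 = 0.
The discriminant is 9 + 16·5365 = 85849, and √85849 = 293.
So n = (3 + 293) / 8 = 296/8 = 37.
Check: 37·(4·37 − 3) = 5365. ✓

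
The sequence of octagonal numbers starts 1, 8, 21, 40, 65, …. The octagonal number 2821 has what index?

31

Set n(3n−2) = 2821, giving 3n² − 2n − 2821 = 0.
The discriminant is 4 + 12·2821 = 33856, and √33856 = 184.
So n = (2 + 184) / 6 = 186/6 = 31.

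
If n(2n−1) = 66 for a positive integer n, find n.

6

Set n(2n−1) = 66, giving 2n² − n − 66 = 0.
The discriminant is 1 + 8·66 = 529, and √529 = 23.
So n = (1 + 23) / 4 = 24/4 = 6.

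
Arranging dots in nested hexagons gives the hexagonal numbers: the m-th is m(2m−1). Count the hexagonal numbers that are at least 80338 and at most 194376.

112

The n-th hexagonal number is n(2n−1).
Smallest index with value ≥ 80338: n = 201 (giving 80601).
Largest index with value ≤ 194376: n = 312 (giving 194376).
Indices 201 through 312: 112 terms.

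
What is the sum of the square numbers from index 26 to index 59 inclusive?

64685

Σ_{i=26}^{59} i² = 70210 − 5525 = 64685.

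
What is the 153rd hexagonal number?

46665

153·(2·153 − 1) = 153·305 = 46665.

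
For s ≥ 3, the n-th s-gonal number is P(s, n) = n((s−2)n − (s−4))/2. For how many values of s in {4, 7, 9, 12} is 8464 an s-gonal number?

s = 4: P(4, 92) = 8464. ✓
s = 7: P(7, 58) = 8323 and P(7, 59) = 8614; 8464 is not s-gonal.
s = 9: P(9, 49) = 8281 and P(9, 50) = 8625; 8464 is not s-gonal.
s = 12: P(12, 41) = 8241 and P(12, 42) = 8652; 8464 is not s-gonal.
Hits: s ∈ {4} → 1.

1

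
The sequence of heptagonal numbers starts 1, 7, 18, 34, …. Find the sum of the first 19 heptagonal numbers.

5890

Σ i(5i−3)/2 = (5Σi² − 3Σi) / 2 over i = 1..19.
Σi = 190 and Σi² = 2470.
(5·2470 − 3·190) / 2 = 11780/2 = 5890.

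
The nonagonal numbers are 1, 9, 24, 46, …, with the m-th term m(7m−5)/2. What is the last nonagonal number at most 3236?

3075

Solve n(7n−5)/2 ≤ 3236 for integer n.
n = 30 gives 3075 ≤ 3236, while n = 31 gives 3286 > 3236; so the answer is 3075.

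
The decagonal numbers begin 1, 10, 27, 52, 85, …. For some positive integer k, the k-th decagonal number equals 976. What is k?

Set n(4n−3) = 976, giving 4n² − 3n − 976 = 0.
The discriminant is 9 + 16·976 = 15625, and √15625 = 125.
So n = (3 + 125) / 8 = 128/8 = 16.
Check: 16·(4·16 − 3) = 976. ✓

16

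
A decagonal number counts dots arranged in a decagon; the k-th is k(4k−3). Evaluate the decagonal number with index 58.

The 58th decagonal number is n(4n−3) with n = 58.
58·(4·58 − 3) = 58·229 = 13282.

13282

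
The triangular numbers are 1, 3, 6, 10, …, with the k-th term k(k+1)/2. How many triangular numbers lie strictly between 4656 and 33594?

162

The n-th triangular number is n(n+1)/2.
Smallest index with value > 4656: n = 97 (giving 4753).
Largest index with value < 33594: n = 258 (giving 33411).
Indices 97 through 258: 162 terms.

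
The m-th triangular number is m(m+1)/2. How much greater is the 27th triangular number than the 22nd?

125

27·28/2 = 378 and 22·23/2 = 253.
Difference: 378 − 253 = 125.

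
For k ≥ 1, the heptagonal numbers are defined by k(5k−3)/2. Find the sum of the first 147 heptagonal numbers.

Σ i(5i−3)/2 = (5Σi² − 3Σi) / 2 over i = 1..147.
Σi = 10878 and Σi² = 1069670.
(5·1069670 − 3·10878) / 2 = 5315716/2 = 2657858.

2657858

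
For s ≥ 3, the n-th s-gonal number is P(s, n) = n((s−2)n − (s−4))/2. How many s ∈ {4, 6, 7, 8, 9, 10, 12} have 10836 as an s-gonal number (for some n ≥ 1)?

s = 4: P(4, 104) = 10816 and P(4, 105) = 11025; 10836 is not s-gonal.
s = 6: P(6, 73) = 10585 and P(6, 74) = 10878; 10836 is not s-gonal.
s = 7: P(7, 66) = 10791 and P(7, 67) = 11122; 10836 is not s-gonal.
s = 8: P(8, 60) = 10680 and P(8, 61) = 11041; 10836 is not s-gonal.
s = 9: P(9, 56) = 10836. ✓
s = 10: P(10, 52) = 10660 and P(10, 53) = 11077; 10836 is not s-gonal.
s = 12: P(12, 46) = 10396 and P(12, 47) = 10857; 10836 is not s-gonal.
Hits: s ∈ {9} → 1.

1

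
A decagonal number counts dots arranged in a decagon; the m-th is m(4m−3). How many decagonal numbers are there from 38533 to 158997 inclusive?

101

The n-th decagonal number is n(4n−3).
Smallest index with value ≥ 38533: n = 99 (giving 38907).
Largest index with value ≤ 158997: n = 199 (giving 157807).
Indices 99 through 199: 101 terms.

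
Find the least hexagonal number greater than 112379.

Solve n(2n−1) > 112379 for integer n.
The largest n with value ≤ 112379 is 237 (since 112101 ≤ 112379 < 113050), so the first above is n = 238, value 113050.

113050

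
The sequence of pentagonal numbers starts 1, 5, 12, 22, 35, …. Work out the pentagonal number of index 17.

The 17th pentagonal number is n(3n−1)/2 with n = 17.
17·(3·17 − 1)/2 = 17·50/2 = 17·25 = 425.

425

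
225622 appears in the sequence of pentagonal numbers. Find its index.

Set n(3n−1)/2 = 225622, giving 3n² − n − 451244 = 0.
The discriminant is 1 + 24·225622 = 5414929, and √5414929 = 2327.
So n = (1 + 2327) / 6 = 2328/6 = 388.
Check: 388·(3·388 − 1)/2 = 225622. ✓

388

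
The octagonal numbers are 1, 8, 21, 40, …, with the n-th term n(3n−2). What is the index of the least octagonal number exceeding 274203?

303

Solve n(3n−2) > 274203 for integer n.
The largest n with value ≤ 274203 is 302 (since 273008 ≤ 274203 < 274821), so the first above is n = 303, value 274821.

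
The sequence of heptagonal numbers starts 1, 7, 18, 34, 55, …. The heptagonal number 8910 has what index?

Set n(5n−3)/2 = 8910, giving 5n² − 3n − 17820 = 0.
So n = (3 + 597) / 10 = 600/10 = 60.
Check: 60·(5·60 − 3)/2 = 8910. ✓

60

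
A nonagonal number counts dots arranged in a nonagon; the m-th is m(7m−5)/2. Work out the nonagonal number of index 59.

12036

The 59th nonagonal number is n(7n−5)/2 with n = 59.
59·(7·59 − 5)/2 = 59·408/2 = 59·204 = 12036.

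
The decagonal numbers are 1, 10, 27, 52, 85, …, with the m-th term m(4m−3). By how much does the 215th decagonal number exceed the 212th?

215·(4·215 − 3) = 184255 and 212·(4·212 − 3) = 179140.
Difference: 184255 − 179140 = 5115.

5115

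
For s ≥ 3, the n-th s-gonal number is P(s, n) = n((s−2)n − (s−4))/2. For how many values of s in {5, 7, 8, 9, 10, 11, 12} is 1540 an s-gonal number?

s = 5: P(5, 32) = 1520 and P(5, 33) = 1617; 1540 is not s-gonal.
s = 7: P(7, 25) = 1525 and P(7, 26) = 1651; 1540 is not s-gonal.
s = 8: P(8, 22) = 1408 and P(8, 23) = 1541; 1540 is not s-gonal.
s = 9: P(9, 21) = 1491 and P(9, 22) = 1639; 1540 is not s-gonal.
s = 10: P(10, 20) = 1540. ✓
s = 11: P(11, 18) = 1395 and P(11, 19) = 1558; 1540 is not s-gonal.
s = 12: P(12, 17) = 1377 and P(12, 18) = 1548; 1540 is not s-gonal.
Hits: s ∈ {10} → 1.

1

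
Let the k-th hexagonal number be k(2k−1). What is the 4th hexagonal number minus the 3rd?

13

Consecutive hexagonal numbers differ by 4n − 3: here 4·4 − 3 = 13.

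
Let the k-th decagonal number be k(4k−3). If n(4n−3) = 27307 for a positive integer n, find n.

83

Set n(4n−3) = 27307, giving 4n² − 3n − 27307 = 0.
So n = (3 + 661) / 8 = 664/8 = 83.
Check: 83·(4·83 − 3) = 27307. ✓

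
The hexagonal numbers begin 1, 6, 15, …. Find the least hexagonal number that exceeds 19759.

Solve n(2n−1) > 19759 for integer n.
The largest n with value ≤ 19759 is 99 (since 19503 ≤ 19759 < 19900), so the first above is n = 100, value 19900.

19900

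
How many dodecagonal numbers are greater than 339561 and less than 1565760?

The n-th dodecagonal number is n(5n−4).
Smallest index with value > 339561: n = 262 (giving 342172).
Largest index with value < 1565760: n = 559 (giving 1560169).
Indices 262 through 559: 298 terms.

298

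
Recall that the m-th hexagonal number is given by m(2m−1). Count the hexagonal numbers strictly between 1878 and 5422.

22

The n-th hexagonal number is n(2n−1).
Smallest index with value > 1878: n = 31 (giving 1891).
Largest index with value < 5422: n = 52 (giving 5356).
Indices 31 through 52: 22 terms.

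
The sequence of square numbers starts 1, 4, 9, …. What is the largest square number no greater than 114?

Solve n² ≤ 114 for integer n.
n = 10 gives 100 ≤ 114, while n = 11 gives 121 > 114; so the answer is 100.

100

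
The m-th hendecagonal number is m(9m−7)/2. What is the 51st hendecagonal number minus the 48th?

1326

51·(9·51 − 7)/2 = 11526 and 48·(9·48 − 7)/2 = 10200.
Difference: 11526 − 10200 = 1326.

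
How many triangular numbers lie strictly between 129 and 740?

The n-th triangular number is n(n+1)/2.
Smallest index with value > 129: n = 16 (giving 136).
Largest index with value < 740: n = 37 (giving 703).
Indices 16 through 37: 22 terms.

22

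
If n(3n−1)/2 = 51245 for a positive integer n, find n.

185

Set n(3n−1)/2 = 51245, giving 3n² − n − 102490 = 0.
So n = (1 + 1109) / 6 = 1110/6 = 185.
Check: 185·(3·185 − 1)/2 = 51245. ✓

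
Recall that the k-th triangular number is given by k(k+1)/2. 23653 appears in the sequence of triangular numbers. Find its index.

217

Set n(n+1)/2 = 23653, giving n² + n − 47306 = 0.
So n = (-1 + 435) / 2 = 434/2 = 217.
Check: 217·218/2 = 23653. ✓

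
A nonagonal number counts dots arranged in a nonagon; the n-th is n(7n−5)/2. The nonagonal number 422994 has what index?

Set n(7n−5)/2 = 422994, giving 7n² − 5n − 845988 = 0.
The discriminant is 25 + 56·422994 = 23687689, and √23687689 = 4867.
So n = (5 + 4867) / 14 = 4872/14 = 348.
Check: 348·(7·348 − 5)/2 = 422994. ✓

348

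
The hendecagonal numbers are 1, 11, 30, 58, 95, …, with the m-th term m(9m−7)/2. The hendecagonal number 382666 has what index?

Set n(9n−7)/2 = 382666, giving 9n² − 7n − 765332 = 0.
So n = (7 + 5249) / 18 = 5256/18 = 292.

292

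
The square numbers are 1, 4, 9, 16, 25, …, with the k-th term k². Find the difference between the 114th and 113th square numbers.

n² − (n−1)² = 2n − 1, so 114² − 113² = 2·114 − 1 = 227.

227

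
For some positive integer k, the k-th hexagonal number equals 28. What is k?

4

Set n(2n−1) = 28, giving 2n² − n − 28 = 0.
The discriminant is 1 + 8·28 = 225, and √225 = 15.
So n = (1 + 15) / 4 = 16/4 = 4.
Check: 4·(2·4 − 1) = 28. ✓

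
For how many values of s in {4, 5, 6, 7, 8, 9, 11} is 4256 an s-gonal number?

1

s = 4: P(4, 65) = 4225 and P(4, 66) = 4356; 4256 is not s-gonal.
s = 5: P(5, 53) = 4187 and P(5, 54) = 4347; 4256 is not s-gonal.
s = 6: P(6, 46) = 4186 and P(6, 47) = 4371; 4256 is not s-gonal.
s = 7: P(7, 41) = 4141 and P(7, 42) = 4347; 4256 is not s-gonal.
s = 8: P(8, 38) = 4256. ✓
s = 9: P(9, 35) = 4200 and P(9, 36) = 4446; 4256 is not s-gonal.
s = 11: P(11, 31) = 4216 and P(11, 32) = 4496; 4256 is not s-gonal.
Hits: s ∈ {8} → 1.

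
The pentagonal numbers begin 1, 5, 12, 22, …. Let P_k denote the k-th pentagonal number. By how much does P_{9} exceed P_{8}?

25

Consecutive pentagonal numbers differ by 3n − 2: here 3·9 − 2 = 25.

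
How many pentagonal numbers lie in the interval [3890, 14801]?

48

The n-th pentagonal number is n(3n−1)/2.
Smallest index with value ≥ 3890: n = 52 (giving 4030).
Largest index with value ≤ 14801: n = 99 (giving 14652).
Indices 52 through 99: 48 terms.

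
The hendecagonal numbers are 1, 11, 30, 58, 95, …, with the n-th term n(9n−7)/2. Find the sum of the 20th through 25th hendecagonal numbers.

13275

Σ i(9i−7)/2 = (9Σi² − 7Σi) / 2 over i = 20..25.
Σi = 325 − 190 = 135 and Σi² = 5525 − 2470 = 3055.
(9·3055 − 7·135) / 2 = 26550/2 = 13275.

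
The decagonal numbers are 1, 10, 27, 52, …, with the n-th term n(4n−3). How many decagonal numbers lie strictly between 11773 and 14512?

6

The n-th decagonal number is n(4n−3).
Smallest index with value > 11773: n = 55 (giving 11935).
Largest index with value < 14512: n = 60 (giving 14220).
Indices 55 through 60: 6 terms.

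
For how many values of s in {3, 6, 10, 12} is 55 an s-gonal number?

s = 3: P(3, 10) = 55. ✓
s = 6: P(6, 5) = 45 and P(6, 6) = 66; 55 is not s-gonal.
s = 10: P(10, 4) = 52 and P(10, 5) = 85; 55 is not s-gonal.
s = 12: P(12, 3) = 33 and P(12, 4) = 64; 55 is not s-gonal.
Hits: s ∈ {3} → 1.

1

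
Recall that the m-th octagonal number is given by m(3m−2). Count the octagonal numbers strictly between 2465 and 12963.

The n-th octagonal number is n(3n−2).
Smallest index with value > 2465: n = 30 (giving 2640).
Largest index with value < 12963: n = 66 (giving 12936).
Indices 30 through 66: 37 terms.

37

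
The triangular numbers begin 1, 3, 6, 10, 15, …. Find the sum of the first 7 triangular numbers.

Σ i(i+1)/2 = (Σi² + Σi) / 2 over i = 1..7.
Σi = 28 and Σi² = 140.
(1·140 + 1·28) / 2 = 168/2 = 84.

84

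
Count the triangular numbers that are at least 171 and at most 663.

18

The n-th triangular number is n(n+1)/2.
Smallest index with value ≥ 171: n = 18 (giving 171).
Largest index with value ≤ 663: n = 35 (giving 630).
Indices 18 through 35: 18 terms.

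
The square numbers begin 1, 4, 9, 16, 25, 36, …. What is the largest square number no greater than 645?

625

Solve n² ≤ 645 for integer n.
n = 25 gives 625 ≤ 645, while n = 26 gives 676 > 645; so the answer is 625.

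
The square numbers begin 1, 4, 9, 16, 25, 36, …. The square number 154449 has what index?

393

We need n² = 154449, so n = √154449 = 393.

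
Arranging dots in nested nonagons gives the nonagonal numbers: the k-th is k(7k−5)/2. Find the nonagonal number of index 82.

The 82nd nonagonal number is n(7n−5)/2 with n = 82.
82·(7·82 − 5)/2 = 82·569/2 = 23329.

23329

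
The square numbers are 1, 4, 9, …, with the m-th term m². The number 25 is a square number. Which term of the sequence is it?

We need n² = 25, so n = √25 = 5.

5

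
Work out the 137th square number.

The 137th square number is n² with n = 137.
137² = 18769.

18769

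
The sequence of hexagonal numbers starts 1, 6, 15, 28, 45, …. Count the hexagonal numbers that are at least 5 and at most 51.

4

The n-th hexagonal number is n(2n−1).
Smallest index with value ≥ 5: n = 2 (giving 6).
Largest index with value ≤ 51: n = 5 (giving 45).
Indices 2 through 5: 4 terms.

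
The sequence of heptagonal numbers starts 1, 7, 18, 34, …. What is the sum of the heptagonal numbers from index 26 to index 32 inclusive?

Σ i(5i−3)/2 = (5Σi² − 3Σi) / 2 over i = 26..32.
Σi = 528 − 325 = 203 and Σi² = 11440 − 5525 = 5915.
(5·5915 − 3·203) / 2 = 28966/2 = 14483.

14483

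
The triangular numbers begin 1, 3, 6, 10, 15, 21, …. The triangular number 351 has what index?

Set n(n+1)/2 = 351, giving n² + n − 702 = 0.
The discriminant is 1 + 8·351 = 2809, and √2809 = 53.
So n = (-1 + 53) / 2 = 52/2 = 26.

26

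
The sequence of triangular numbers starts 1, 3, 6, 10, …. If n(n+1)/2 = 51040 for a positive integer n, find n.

319

Set n(n+1)/2 = 51040, giving n² + n − 102080 = 0.
The discriminant is 1 + 8·51040 = 408321, and √408321 = 639.
So n = (-1 + 639) / 2 = 638/2 = 319.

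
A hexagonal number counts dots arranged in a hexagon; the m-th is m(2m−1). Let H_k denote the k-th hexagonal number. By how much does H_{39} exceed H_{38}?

153

Consecutive hexagonal numbers differ by 4n − 3: here 4·39 − 3 = 153.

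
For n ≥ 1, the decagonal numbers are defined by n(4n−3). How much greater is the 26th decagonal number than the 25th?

Consecutive decagonal numbers differ by 8n − 7: here 8·26 − 7 = 201.

201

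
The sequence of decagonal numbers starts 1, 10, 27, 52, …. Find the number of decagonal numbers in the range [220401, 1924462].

The n-th decagonal number is n(4n−3).
Smallest index with value ≥ 220401: n = 236 (giving 222076).
Largest index with value ≤ 1924462: n = 694 (giving 1924462).
Indices 236 through 694: 459 terms.

459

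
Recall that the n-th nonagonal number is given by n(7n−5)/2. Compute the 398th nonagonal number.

398·(7·398 − 5)/2 = 398·2781/2 = 553419.

553419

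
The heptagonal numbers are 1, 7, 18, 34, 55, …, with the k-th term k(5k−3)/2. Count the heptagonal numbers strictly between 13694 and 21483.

18

The n-th heptagonal number is n(5n−3)/2.
Smallest index with value > 13694: n = 75 (giving 13950).
Largest index with value < 21483: n = 92 (giving 21022).
Indices 75 through 92: 18 terms.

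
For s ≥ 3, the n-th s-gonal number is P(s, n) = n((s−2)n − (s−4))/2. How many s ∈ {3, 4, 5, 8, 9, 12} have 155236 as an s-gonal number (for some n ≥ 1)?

s = 3: P(3, 556) = 154846 and P(3, 557) = 155403; 155236 is not s-gonal.
s = 4: P(4, 394) = 155236. ✓
s = 5: P(5, 321) = 154401 and P(5, 322) = 155365; 155236 is not s-gonal.
s = 8: P(8, 227) = 154133 and P(8, 228) = 155496; 155236 is not s-gonal.
s = 9: P(9, 210) = 153825 and P(9, 211) = 155296; 155236 is not s-gonal.
s = 12: P(12, 176) = 154176 and P(12, 177) = 155937; 155236 is not s-gonal.
Hits: s ∈ {4} → 1.

1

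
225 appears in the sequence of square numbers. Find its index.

15

We need n² = 225, so n = √225 = 15.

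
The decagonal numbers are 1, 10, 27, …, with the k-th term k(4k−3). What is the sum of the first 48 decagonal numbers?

Σ i(4i−3) = 4Σi² − 3Σi over i = 1..48.
Σi = 1176 and Σi² = 38024.
4·38024 − 3·1176 = 148568.

148568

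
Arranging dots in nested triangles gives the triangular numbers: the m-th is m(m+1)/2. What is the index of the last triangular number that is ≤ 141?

16

Solve n(n+1)/2 ≤ 141 for integer n.
n = 16 gives 136 ≤ 141, while n = 17 gives 153 > 141; so the answer is index 16.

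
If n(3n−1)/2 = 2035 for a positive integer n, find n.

37

Set n(3n−1)/2 = 2035, giving 3n² − n − 4070 = 0.
The discriminant is 1 + 24·2035 = 48841, and √48841 = 221.
So n = (1 + 221) / 6 = 222/6 = 37.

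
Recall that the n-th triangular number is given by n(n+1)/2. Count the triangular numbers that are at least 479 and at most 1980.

The n-th triangular number is n(n+1)/2.
Smallest index with value ≥ 479: n = 31 (giving 496).
Largest index with value ≤ 1980: n = 62 (giving 1953).
Indices 31 through 62: 32 terms.

32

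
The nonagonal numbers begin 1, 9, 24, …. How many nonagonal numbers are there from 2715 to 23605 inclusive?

The n-th nonagonal number is n(7n−5)/2.
Smallest index with value ≥ 2715: n = 29 (giving 2871).
Largest index with value ≤ 23605: n = 82 (giving 23329).
Indices 29 through 82: 54 terms.

54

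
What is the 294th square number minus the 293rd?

587

n² − (n−1)² = 2n − 1, so 294² − 293² = 2·294 − 1 = 587.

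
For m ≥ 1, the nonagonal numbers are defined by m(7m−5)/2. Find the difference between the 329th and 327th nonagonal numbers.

329·(7·329 − 5)/2 = 378021 and 327·(7·327 − 5)/2 = 373434.
Difference: 378021 − 373434 = 4587.

4587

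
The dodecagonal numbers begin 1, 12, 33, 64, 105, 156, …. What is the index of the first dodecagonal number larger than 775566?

Solve n(5n−4) > 775566 for integer n.
The largest n with value ≤ 775566 is 394 (since 774604 ≤ 775566 < 778545), so the first above is n = 395, value 778545.

395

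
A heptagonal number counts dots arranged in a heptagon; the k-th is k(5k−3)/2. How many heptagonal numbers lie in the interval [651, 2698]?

17

The n-th heptagonal number is n(5n−3)/2.
Smallest index with value ≥ 651: n = 17 (giving 697).
Largest index with value ≤ 2698: n = 33 (giving 2673).
Indices 17 through 33: 17 terms.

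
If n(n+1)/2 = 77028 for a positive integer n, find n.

Set n(n+1)/2 = 77028, giving n² + n − 154056 = 0.
The discriminant is 1 + 8·77028 = 616225, and √616225 = 785.
So n = (-1 + 785) / 2 = 784/2 = 392.
Check: 392·393/2 = 77028. ✓

392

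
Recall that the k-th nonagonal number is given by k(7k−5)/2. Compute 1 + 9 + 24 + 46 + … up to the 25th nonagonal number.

18525

Σ i(7i−5)/2 = (7Σi² − 5Σi) / 2 over i = 1..25.
Σi = 325 and Σi² = 5525.
(7·5525 − 5·325) / 2 = 37050/2 = 18525.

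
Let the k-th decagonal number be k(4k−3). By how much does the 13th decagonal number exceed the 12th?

Consecutive decagonal numbers differ by 8n − 7: here 8·13 − 7 = 97.

97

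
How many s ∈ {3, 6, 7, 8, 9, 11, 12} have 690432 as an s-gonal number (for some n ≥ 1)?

1

s = 3: P(3, 1174) = 689725 and P(3, 1175) = 690900; 690432 is not s-gonal.
s = 6: P(6, 587) = 688551 and P(6, 588) = 690900; 690432 is not s-gonal.
s = 7: P(7, 525) = 688275 and P(7, 526) = 690901; 690432 is not s-gonal.
s = 8: P(8, 480) = 690240 and P(8, 481) = 693121; 690432 is not s-gonal.
s = 9: P(9, 444) = 688866 and P(9, 445) = 691975; 690432 is not s-gonal.
s = 11: P(11, 392) = 690116 and P(11, 393) = 693645; 690432 is not s-gonal.
s = 12: P(12, 372) = 690432. ✓
Hits: s ∈ {12} → 1.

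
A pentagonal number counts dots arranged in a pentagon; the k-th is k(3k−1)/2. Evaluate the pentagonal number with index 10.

The 10th pentagonal number is n(3n−1)/2 with n = 10.
10·(3·10 − 1)/2 = 10·29/2 = 145.

145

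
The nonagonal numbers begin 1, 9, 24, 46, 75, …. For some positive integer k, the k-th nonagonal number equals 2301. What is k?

Set n(7n−5)/2 = 2301, giving 7n² − 5n − 4602 = 0.
The discriminant is 25 + 56·2301 = 128881, and √128881 = 359.
So n = (5 + 359) / 14 = 364/14 = 26.

26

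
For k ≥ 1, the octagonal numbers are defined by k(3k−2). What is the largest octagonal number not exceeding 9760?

9633

Solve n(3n−2) ≤ 9760 for integer n.
n = 57 gives 9633 ≤ 9760, while n = 58 gives 9976 > 9760; so the answer is 9633.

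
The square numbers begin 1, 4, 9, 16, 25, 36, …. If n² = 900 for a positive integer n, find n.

We need n² = 900, so n = √900 = 30.
Check: 30² = 900. ✓

30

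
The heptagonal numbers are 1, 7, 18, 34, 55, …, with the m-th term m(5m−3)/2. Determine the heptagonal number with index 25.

The 25th heptagonal number is n(5n−3)/2 with n = 25.
25·(5·25 − 3)/2 = 25·122/2 = 25·61 = 1525.

1525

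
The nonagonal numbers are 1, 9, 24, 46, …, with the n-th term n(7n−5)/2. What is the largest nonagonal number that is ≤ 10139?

10071

Solve n(7n−5)/2 ≤ 10139 for integer n.
n = 54 gives 10071 ≤ 10139, while n = 55 gives 10450 > 10139; so the answer is 10071.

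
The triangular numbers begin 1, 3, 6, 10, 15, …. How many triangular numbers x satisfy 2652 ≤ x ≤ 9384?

The n-th triangular number is n(n+1)/2.
Smallest index with value ≥ 2652: n = 73 (giving 2701).
Largest index with value ≤ 9384: n = 136 (giving 9316).
Indices 73 through 136: 64 terms.

64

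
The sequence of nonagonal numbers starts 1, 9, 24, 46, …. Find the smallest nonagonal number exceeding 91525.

Solve n(7n−5)/2 > 91525 for integer n.
The largest n with value ≤ 91525 is 162 (since 91449 ≤ 91525 < 92584), so the first above is n = 163, value 92584.

92584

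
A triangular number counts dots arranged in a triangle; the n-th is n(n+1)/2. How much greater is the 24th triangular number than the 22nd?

47

24·25/2 = 300 and 22·23/2 = 253.
Difference: 300 − 253 = 47.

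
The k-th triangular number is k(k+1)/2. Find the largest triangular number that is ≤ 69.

Solve n(n+1)/2 ≤ 69 for integer n.
n = 11 gives 66 ≤ 69, while n = 12 gives 78 > 69; so the answer is 66.

66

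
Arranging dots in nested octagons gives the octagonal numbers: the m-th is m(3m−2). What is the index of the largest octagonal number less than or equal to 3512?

Solve n(3n−2) ≤ 3512 for integer n.
n = 34 gives 3400 ≤ 3512, while n = 35 gives 3605 > 3512; so the answer is index 34.

34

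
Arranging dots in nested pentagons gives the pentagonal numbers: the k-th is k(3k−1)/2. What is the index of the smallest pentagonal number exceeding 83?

Solve n(3n−1)/2 > 83 for integer n.
The largest n with value ≤ 83 is 7 (since 70 ≤ 83 < 92), so the first above is n = 8, value 92.

8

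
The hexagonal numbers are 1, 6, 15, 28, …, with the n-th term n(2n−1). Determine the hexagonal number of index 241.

The 241st hexagonal number is n(2n−1) with n = 241.
241·(2·241 − 1) = 241·481 = 115921.

115921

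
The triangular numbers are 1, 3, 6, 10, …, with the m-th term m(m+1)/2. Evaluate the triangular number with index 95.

4560

The 95th triangular number is n(n+1)/2 with n = 95.
95·96/2 = 9120/2 = 4560.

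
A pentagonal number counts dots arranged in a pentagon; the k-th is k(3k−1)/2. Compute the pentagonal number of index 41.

41·(3·41 − 1)/2 = 41·122/2 = 41·61 = 2501.

2501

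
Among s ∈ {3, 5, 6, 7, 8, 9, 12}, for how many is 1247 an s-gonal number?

s = 3: P(3, 49) = 1225 and P(3, 50) = 1275; 1247 is not s-gonal.
s = 5: P(5, 29) = 1247. ✓
s = 6: P(6, 25) = 1225 and P(6, 26) = 1326; 1247 is not s-gonal.
s = 7: P(7, 22) = 1177 and P(7, 23) = 1288; 1247 is not s-gonal.
s = 8: P(8, 20) = 1160 and P(8, 21) = 1281; 1247 is not s-gonal.
s = 9: P(9, 19) = 1216 and P(9, 20) = 1350; 1247 is not s-gonal.
s = 12: P(12, 16) = 1216 and P(12, 17) = 1377; 1247 is not s-gonal.
Hits: s ∈ {5} → 1.

1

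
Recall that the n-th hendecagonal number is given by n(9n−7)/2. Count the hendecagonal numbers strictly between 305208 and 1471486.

The n-th hendecagonal number is n(9n−7)/2.
Smallest index with value > 305208: n = 261 (giving 305631).
Largest index with value < 1471486: n = 572 (giving 1470326).
Indices 261 through 572: 312 terms.

312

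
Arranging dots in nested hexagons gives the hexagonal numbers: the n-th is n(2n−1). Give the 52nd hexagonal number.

The 52nd hexagonal number is n(2n−1) with n = 52.
52·(2·52 − 1) = 52·103 = 5356.

5356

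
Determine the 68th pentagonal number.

6902

The 68th pentagonal number is n(3n−1)/2 with n = 68.
68·(3·68 − 1)/2 = 68·203/2 = 6902.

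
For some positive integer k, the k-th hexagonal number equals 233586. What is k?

342

Set n(2n−1) = 233586, giving 2n² − n − 233586 = 0.
The discriminant is 1 + 8·233586 = 1868689, and √1868689 = 1367.
So n = (1 + 1367) / 4 = 1368/4 = 342.
Check: 342·(2·342 − 1) = 233586. ✓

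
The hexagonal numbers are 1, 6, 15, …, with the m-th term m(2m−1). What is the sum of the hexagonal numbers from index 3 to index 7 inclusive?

245

Σ i(2i−1) = 2Σi² − Σi over i = 3..7.
Σi = 28 − 3 = 25 and Σi² = 140 − 5 = 135.
2·135 − 1·25 = 245.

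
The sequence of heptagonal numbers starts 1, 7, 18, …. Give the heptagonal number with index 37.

3367

The 37th heptagonal number is n(5n−3)/2 with n = 37.
37·(5·37 − 3)/2 = 37·182/2 = 37·91 = 3367.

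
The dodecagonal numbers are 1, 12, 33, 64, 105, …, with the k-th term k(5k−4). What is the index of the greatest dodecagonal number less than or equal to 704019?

Solve n(5n−4) ≤ 704019 for integer n.
n = 375 gives 701625 ≤ 704019, while n = 376 gives 705376 > 704019; so the answer is index 375.

375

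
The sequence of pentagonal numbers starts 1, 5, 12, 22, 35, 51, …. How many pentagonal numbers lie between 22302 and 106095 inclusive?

The n-th pentagonal number is n(3n−1)/2.
Smallest index with value ≥ 22302: n = 123 (giving 22632).
Largest index with value ≤ 106095: n = 266 (giving 106001).
Indices 123 through 266: 144 terms.

144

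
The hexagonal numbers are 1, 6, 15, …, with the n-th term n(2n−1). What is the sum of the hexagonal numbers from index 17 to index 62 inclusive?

157941

Σ i(2i−1) = 2Σi² − Σi over i = 17..62.
Σi = 1953 − 136 = 1817 and Σi² = 81375 − 1496 = 79879.
2·79879 − 1·1817 = 157941.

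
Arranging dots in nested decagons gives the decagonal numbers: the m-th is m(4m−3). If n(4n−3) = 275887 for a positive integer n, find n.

263

Set n(4n−3) = 275887, giving 4n² − 3n − 275887 = 0.
So n = (3 + 2101) / 8 = 2104/8 = 263.
Check: 263·(4·263 − 3) = 275887. ✓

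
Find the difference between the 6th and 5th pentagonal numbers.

Consecutive pentagonal numbers differ by 3n − 2: here 3·6 − 2 = 16.

16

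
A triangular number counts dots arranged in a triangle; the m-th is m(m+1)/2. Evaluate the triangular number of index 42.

The 42nd triangular number is n(n+1)/2 with n = 42.
42·43/2 = 1806/2 = 903.

903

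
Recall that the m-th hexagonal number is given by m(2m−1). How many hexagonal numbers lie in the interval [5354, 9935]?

The n-th hexagonal number is n(2n−1).
Smallest index with value ≥ 5354: n = 52 (giving 5356).
Largest index with value ≤ 9935: n = 70 (giving 9730).
Indices 52 through 70: 19 terms.

19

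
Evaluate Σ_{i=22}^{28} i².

4403

Σ_{i=22}^{28} i² = 7714 − 3311 = 4403.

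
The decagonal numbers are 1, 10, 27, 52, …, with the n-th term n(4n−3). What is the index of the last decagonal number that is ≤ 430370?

Solve n(4n−3) ≤ 430370 for integer n.
n = 328 gives 429352 ≤ 430370, while n = 329 gives 431977 > 430370; so the answer is index 328.

328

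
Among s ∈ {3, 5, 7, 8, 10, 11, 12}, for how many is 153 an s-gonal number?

s = 3: P(3, 17) = 153. ✓
s = 5: P(5, 10) = 145 and P(5, 11) = 176; 153 is not s-gonal.
s = 7: P(7, 8) = 148 and P(7, 9) = 189; 153 is not s-gonal.
s = 8: P(8, 7) = 133 and P(8, 8) = 176; 153 is not s-gonal.
s = 10: P(10, 6) = 126 and P(10, 7) = 175; 153 is not s-gonal.
s = 11: P(11, 6) = 141 and P(11, 7) = 196; 153 is not s-gonal.
s = 12: P(12, 5) = 105 and P(12, 6) = 156; 153 is not s-gonal.
Hits: s ∈ {3} → 1.

1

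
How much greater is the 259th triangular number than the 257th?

259·260/2 = 33670 and 257·258/2 = 33153.
Difference: 33670 − 33153 = 517.

517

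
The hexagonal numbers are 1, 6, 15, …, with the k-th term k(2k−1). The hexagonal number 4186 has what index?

Set n(2n−1) = 4186, giving 2n² − n − 4186 = 0.
So n = (1 + 183) / 4 = 184/4 = 46.

46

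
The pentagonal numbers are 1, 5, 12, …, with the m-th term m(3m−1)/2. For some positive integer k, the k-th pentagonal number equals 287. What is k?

Set n(3n−1)/2 = 287, giving 3n² − n − 574 = 0.
So n = (1 + 83) / 6 = 84/6 = 14.

14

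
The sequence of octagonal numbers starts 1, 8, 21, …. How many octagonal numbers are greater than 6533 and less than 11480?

The n-th octagonal number is n(3n−2).
Smallest index with value > 6533: n = 48 (giving 6816).
Largest index with value < 11480: n = 62 (giving 11408).
Indices 48 through 62: 15 terms.

15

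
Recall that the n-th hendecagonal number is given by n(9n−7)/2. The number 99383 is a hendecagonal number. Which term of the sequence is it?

Set n(9n−7)/2 = 99383, giving 9n² − 7n − 198766 = 0.
The discriminant is 49 + 72·99383 = 7155625, and √7155625 = 2675.
So n = (7 + 2675) / 18 = 2682/18 = 149.

149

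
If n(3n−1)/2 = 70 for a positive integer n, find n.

Set n(3n−1)/2 = 70, giving 3n² − n − 140 = 0.
The discriminant is 1 + 24·70 = 1681, and √1681 = 41.
So n = (1 + 41) / 6 = 42/6 = 7.
Check: 7·(3·7 − 1)/2 = 70. ✓

7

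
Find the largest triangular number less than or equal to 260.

253

Solve n(n+1)/2 ≤ 260 for integer n.
n = 22 gives 253 ≤ 260, while n = 23 gives 276 > 260; so the answer is 253.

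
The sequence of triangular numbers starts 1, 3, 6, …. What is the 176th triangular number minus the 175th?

Consecutive triangular numbers differ by n: T_{176} − T_{175} = 176.

176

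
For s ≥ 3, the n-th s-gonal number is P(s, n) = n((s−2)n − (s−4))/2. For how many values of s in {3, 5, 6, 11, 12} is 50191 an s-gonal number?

1

s = 3: P(3, 316) = 50086 and P(3, 317) = 50403; 50191 is not s-gonal.
s = 5: P(5, 183) = 50142 and P(5, 184) = 50692; 50191 is not s-gonal.
s = 6: P(6, 158) = 49770 and P(6, 159) = 50403; 50191 is not s-gonal.
s = 11: P(11, 106) = 50191. ✓
s = 12: P(12, 100) = 49600 and P(12, 101) = 50601; 50191 is not s-gonal.
Hits: s ∈ {11} → 1.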